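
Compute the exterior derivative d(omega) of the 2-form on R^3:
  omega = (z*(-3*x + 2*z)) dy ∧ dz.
d(omega) = (-3*z) dx ∧ dy ∧ dz

For a 2-form omega = sum_{i<j} g_{ij} dx_i ∧ dx_j, the exterior derivative is
  d(omega) = sum_{i<j} d(g_{ij}) ∧ dx_i ∧ dx_j = sum_{i<j, k} (∂g_{ij}/∂x_k) dx_k ∧ dx_i ∧ dx_j.
Expand each term, using dx_k ∧ dx_i ∧ dx_j = sgn(permutation) dx_{(a)} ∧ dx_{(b)} ∧ dx_{(c)} with (a < b < c) sorted:
  d(z*(-3*x + 2*z)) includes (∂/∂x)(z*(-3*x + 2*z)) dx = (-3*z) dx, which multiplied by dy ∧ dz gives (-3*z) dx ∧ dy ∧ dz
Collecting like 3-forms: d(omega) = (-3*z) dx ∧ dy ∧ dz.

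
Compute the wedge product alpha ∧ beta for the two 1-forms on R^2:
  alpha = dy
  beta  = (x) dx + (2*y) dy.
alpha ∧ beta = (-x) dx ∧ dy

Distribute the wedge, using dx_i ∧ dx_j = -dx_j ∧ dx_i and dx_i ∧ dx_i = 0. For each pair (i, j) with i < j, the coefficient of dx_i ∧ dx_j in alpha ∧ beta is (alpha_i * beta_j - alpha_j * beta_i). Collecting: alpha ∧ beta = (-x) dx ∧ dy.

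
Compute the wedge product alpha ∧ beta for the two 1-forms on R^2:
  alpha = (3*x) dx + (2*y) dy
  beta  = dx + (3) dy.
alpha ∧ beta = (9*x - 2*y) dx ∧ dy

Distribute the wedge, using dx_i ∧ dx_j = -dx_j ∧ dx_i and dx_i ∧ dx_i = 0. For each pair (i, j) with i < j, the coefficient of dx_i ∧ dx_j in alpha ∧ beta is (alpha_i * beta_j - alpha_j * beta_i). Collecting: alpha ∧ beta = (9*x - 2*y) dx ∧ dy.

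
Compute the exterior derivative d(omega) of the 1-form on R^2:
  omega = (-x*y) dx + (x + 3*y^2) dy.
d(omega) = (x + 1) dx ∧ dy

For a 1-form omega = sum_i f_i dx_i, the exterior derivative is
  d(omega) = sum_{i < j} (∂f_j/∂x_i - ∂f_i/∂x_j) dx_i ∧ dx_j.
  coefficient of dx ∧ dy: ∂f_2/∂x - ∂f_1/∂y = ∂(x + 3*y^2)/∂x - ∂(-x*y)/∂y = x + 1
Assembling: d(omega) = (x + 1) dx ∧ dy.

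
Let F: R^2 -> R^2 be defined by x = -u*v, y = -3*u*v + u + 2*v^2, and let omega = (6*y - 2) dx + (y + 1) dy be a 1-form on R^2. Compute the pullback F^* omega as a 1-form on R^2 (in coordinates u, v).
F^* omega = (27*u*v^2 - 12*u*v + u - 18*v^3 + 2*v^2 - v + 1) du + (27*u^2*v - 9*u^2 - 30*u*v^2 + 4*u*v - u + 8*v^3 + 4*v) dv

Using F^*(f dg) = (f ∘ F) d(g ∘ F), substitute each coordinate x_i by F_i(u, v) in f_i, and replace dx_i by d F_i = (∂F_i/∂u) du + (∂F_i/∂v) dv.
  For the x component: f_1(F) = -18*u*v + 6*u + 12*v^2 - 2; d F_1 = (-v) du + (-u) dv
  For the y component: f_2(F) = -3*u*v + u + 2*v^2 + 1; d F_2 = (1 - 3*v) du + (-3*u + 4*v) dv
Combining and collecting du, dv coefficients:
  coeff of du: 27*u*v^2 - 12*u*v + u - 18*v^3 + 2*v^2 - v + 1
  coeff of dv: 27*u^2*v - 9*u^2 - 30*u*v^2 + 4*u*v - u + 8*v^3 + 4*v
F^* omega = (27*u*v^2 - 12*u*v + u - 18*v^3 + 2*v^2 - v + 1) du + (27*u^2*v - 9*u^2 - 30*u*v^2 + 4*u*v - u + 8*v^3 + 4*v) dv.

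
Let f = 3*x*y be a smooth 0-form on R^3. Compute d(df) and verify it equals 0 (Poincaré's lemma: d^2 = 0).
d(df) = 0

Step 1: df = sum_i (∂f/∂x_i) dx_i = (3*y) dx + (3*x) dy + (0) dz.
Step 2: Apply d again. Using the 1-form formula, the coefficient of dx ∧ dy in d(df) is ∂^2 f/∂x ∂y - ∂^2 f/∂y ∂x = (3) - (3) = 0 (equality of mixed partials for smooth f).
Similarly for dx ∧ dz and dy ∧ dz — all coefficients vanish. So d(df) = 0.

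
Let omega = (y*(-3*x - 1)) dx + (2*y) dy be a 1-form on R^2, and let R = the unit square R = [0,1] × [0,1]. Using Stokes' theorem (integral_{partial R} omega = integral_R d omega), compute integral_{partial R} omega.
integral_(partial R) omega = 5/2

Stokes: integral_partial_R omega = integral_R d omega with d omega = (∂Q/∂x - ∂P/∂y) dx ∧ dy.
  ∂Q/∂x = 0
  ∂P/∂y = -3*x - 1
  integrand = ∂Q/∂x - ∂P/∂y = 3*x + 1.
Integrating over R: integral_0^1 integral_0^1 (3*x + 1) dx dy = 5/2.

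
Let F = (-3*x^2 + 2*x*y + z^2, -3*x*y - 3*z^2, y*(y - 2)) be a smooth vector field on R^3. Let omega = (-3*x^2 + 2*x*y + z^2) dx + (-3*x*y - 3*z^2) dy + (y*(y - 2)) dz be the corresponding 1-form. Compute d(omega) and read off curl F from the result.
d(omega) = (2*y + 6*z - 2) dy ∧ dz + (2*z) dz ∧ dx + (-2*x - 3*y) dx ∧ dy; curl F = (2*y + 6*z - 2, 2*z, -2*x - 3*y)

d omega = sum_{i<j} (∂f_j/∂x_i - ∂f_i/∂x_j) dx_i ∧ dx_j. Under the identification (dy ∧ dz, dz ∧ dx, dx ∧ dy) ↔ (e_x, e_y, e_z), the coefficients are exactly the components of curl F. Compute:
  ∂R/∂y - ∂Q/∂z = (2*y - 2) - (-6*z) = 2*y + 6*z - 2
  ∂P/∂z - ∂R/∂x = (2*z) - (0) = 2*z
  ∂Q/∂x - ∂P/∂y = (-3*y) - (2*x) = -2*x - 3*y.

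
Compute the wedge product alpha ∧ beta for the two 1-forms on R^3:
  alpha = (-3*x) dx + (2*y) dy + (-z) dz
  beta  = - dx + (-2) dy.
alpha ∧ beta = (6*x + 2*y) dx ∧ dy + (-z) dx ∧ dz + (-2*z) dy ∧ dz

Distribute the wedge, using dx_i ∧ dx_j = -dx_j ∧ dx_i and dx_i ∧ dx_i = 0. For each pair (i, j) with i < j, the coefficient of dx_i ∧ dx_j in alpha ∧ beta is (alpha_i * beta_j - alpha_j * beta_i). Collecting: alpha ∧ beta = (6*x + 2*y) dx ∧ dy + (-z) dx ∧ dz + (-2*z) dy ∧ dz.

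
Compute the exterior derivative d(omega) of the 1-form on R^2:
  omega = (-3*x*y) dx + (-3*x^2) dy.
d(omega) = (-3*x) dx ∧ dy

For a 1-form omega = sum_i f_i dx_i, the exterior derivative is
  d(omega) = sum_{i < j} (∂f_j/∂x_i - ∂f_i/∂x_j) dx_i ∧ dx_j.
  coefficient of dx ∧ dy: ∂f_2/∂x - ∂f_1/∂y = ∂(-3*x^2)/∂x - ∂(-3*x*y)/∂y = -3*x
Assembling: d(omega) = (-3*x) dx ∧ dy.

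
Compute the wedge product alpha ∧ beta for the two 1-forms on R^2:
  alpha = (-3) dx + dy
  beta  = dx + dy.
alpha ∧ beta = (-4) dx ∧ dy

Distribute the wedge, using dx_i ∧ dx_j = -dx_j ∧ dx_i and dx_i ∧ dx_i = 0. For each pair (i, j) with i < j, the coefficient of dx_i ∧ dx_j in alpha ∧ beta is (alpha_i * beta_j - alpha_j * beta_i). Collecting: alpha ∧ beta = (-4) dx ∧ dy.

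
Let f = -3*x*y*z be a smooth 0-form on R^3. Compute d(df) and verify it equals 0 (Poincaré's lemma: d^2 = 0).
d(df) = 0

Step 1: df = sum_i (∂f/∂x_i) dx_i = (-3*y*z) dx + (-3*x*z) dy + (-3*x*y) dz.
Step 2: Apply d again. Using the 1-form formula, the coefficient of dx ∧ dy in d(df) is ∂^2 f/∂x ∂y - ∂^2 f/∂y ∂x = (-3*z) - (-3*z) = 0 (equality of mixed partials for smooth f).
Similarly for dx ∧ dz and dy ∧ dz — all coefficients vanish. So d(df) = 0.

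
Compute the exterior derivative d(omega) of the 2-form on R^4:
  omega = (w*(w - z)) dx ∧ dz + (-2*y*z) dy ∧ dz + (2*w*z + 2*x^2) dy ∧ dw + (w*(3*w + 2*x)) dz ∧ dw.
d(omega) = (4*w - z) dx ∧ dz ∧ dw + (4*x) dx ∧ dy ∧ dw + (-2*w) dy ∧ dz ∧ dw

For a 2-form omega = sum_{i<j} g_{ij} dx_i ∧ dx_j, the exterior derivative is
  d(omega) = sum_{i<j} d(g_{ij}) ∧ dx_i ∧ dx_j = sum_{i<j, k} (∂g_{ij}/∂x_k) dx_k ∧ dx_i ∧ dx_j.
Expand each term, using dx_k ∧ dx_i ∧ dx_j = sgn(permutation) dx_{(a)} ∧ dx_{(b)} ∧ dx_{(c)} with (a < b < c) sorted:
  d(w*(w - z)) includes (∂/∂w)(w*(w - z)) dw = (2*w - z) dw, which multiplied by dx ∧ dz gives (2*w - z) dx ∧ dz ∧ dw
  d(2*w*z + 2*x^2) includes (∂/∂x)(2*w*z + 2*x^2) dx = (4*x) dx, which multiplied by dy ∧ dw gives (4*x) dx ∧ dy ∧ dw
  d(2*w*z + 2*x^2) includes (∂/∂z)(2*w*z + 2*x^2) dz = (2*w) dz, which multiplied by dy ∧ dw gives (-2*w) dy ∧ dz ∧ dw
  d(w*(3*w + 2*x)) includes (∂/∂x)(w*(3*w + 2*x)) dx = (2*w) dx, which multiplied by dz ∧ dw gives (2*w) dx ∧ dz ∧ dw
Collecting like 3-forms: d(omega) = (4*w - z) dx ∧ dz ∧ dw + (4*x) dx ∧ dy ∧ dw + (-2*w) dy ∧ dz ∧ dw.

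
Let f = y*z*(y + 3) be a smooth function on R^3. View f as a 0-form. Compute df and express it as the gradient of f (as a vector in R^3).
df = (0) dx + (z*(2*y + 3)) dy + (y*(y + 3)) dz; grad f = (0, z*(2*y + 3), y*(y + 3))

For a 0-form f, d f = (∂f/∂x) dx + (∂f/∂y) dy + (∂f/∂z) dz. The components of the vector representation are exactly the entries of grad f in Cartesian coordinates:
  ∂f/∂x = 0
  ∂f/∂y = z*(2*y + 3)
  ∂f/∂z = y*(y + 3).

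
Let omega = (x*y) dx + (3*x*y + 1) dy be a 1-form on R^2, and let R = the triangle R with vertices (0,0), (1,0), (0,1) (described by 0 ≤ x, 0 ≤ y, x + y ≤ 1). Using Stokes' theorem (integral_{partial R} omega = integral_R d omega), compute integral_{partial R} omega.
integral_(partial R) omega = 1/3

Stokes: integral_partial_R omega = integral_R d omega with d omega = (∂Q/∂x - ∂P/∂y) dx ∧ dy.
  ∂Q/∂x = 3*y
  ∂P/∂y = x
  integrand = ∂Q/∂x - ∂P/∂y = -x + 3*y.
Integrating over R: integral_0^1 integral_0^{1-x} (-x + 3*y) dy dx = 1/3.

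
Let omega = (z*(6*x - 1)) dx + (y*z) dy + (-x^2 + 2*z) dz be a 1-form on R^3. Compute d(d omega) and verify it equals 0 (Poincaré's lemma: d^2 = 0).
d(d omega) = 0

Step 1: d omega = sum_{i<j} (∂f_j/∂x_i - ∂f_i/∂x_j) dx_i ∧ dx_j:
  coeff of dx ∧ dy: 0
  coeff of dx ∧ dz: 1 - 8*x
  coeff of dy ∧ dz: -y
Step 2: Apply d again to each 2-form coefficient. The only possible 3-form in R^3 is dx ∧ dy ∧ dz, with coefficient
  ∂(coeff of dy∧dz)/∂x - ∂(coeff of dx∧dz)/∂y + ∂(coeff of dx∧dy)/∂z
  = ∂/∂x (-y) - ∂/∂y (1 - 8*x) + ∂/∂z (0).
Each of these terms simplifies to sums of mixed partials that cancel in pairs. The result is 0 (by equality of mixed partials for smooth functions — Schwarz / Clairaut).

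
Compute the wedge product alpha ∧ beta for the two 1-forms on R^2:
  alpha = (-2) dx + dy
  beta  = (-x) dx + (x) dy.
alpha ∧ beta = (-x) dx ∧ dy

Distribute the wedge, using dx_i ∧ dx_j = -dx_j ∧ dx_i and dx_i ∧ dx_i = 0. For each pair (i, j) with i < j, the coefficient of dx_i ∧ dx_j in alpha ∧ beta is (alpha_i * beta_j - alpha_j * beta_i). Collecting: alpha ∧ beta = (-x) dx ∧ dy.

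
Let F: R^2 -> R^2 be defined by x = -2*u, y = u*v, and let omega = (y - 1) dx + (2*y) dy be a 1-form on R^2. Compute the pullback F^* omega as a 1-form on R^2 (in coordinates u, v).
F^* omega = (2*u*v^2 - 2*u*v + 2) du + (2*u^2*v) dv

Using F^*(f dg) = (f ∘ F) d(g ∘ F), substitute each coordinate x_i by F_i(u, v) in f_i, and replace dx_i by d F_i = (∂F_i/∂u) du + (∂F_i/∂v) dv.
  For the x component: f_1(F) = u*v - 1; d F_1 = (-2) du + (0) dv
  For the y component: f_2(F) = 2*u*v; d F_2 = (v) du + (u) dv
Combining and collecting du, dv coefficients:
  coeff of du: 2*u*v^2 - 2*u*v + 2
  coeff of dv: 2*u^2*v
F^* omega = (2*u*v^2 - 2*u*v + 2) du + (2*u^2*v) dv.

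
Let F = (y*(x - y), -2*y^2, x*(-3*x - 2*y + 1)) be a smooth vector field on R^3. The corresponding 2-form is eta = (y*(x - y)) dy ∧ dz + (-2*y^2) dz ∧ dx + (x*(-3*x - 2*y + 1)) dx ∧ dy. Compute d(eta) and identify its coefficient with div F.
d(eta) = (-3*y) dx ∧ dy ∧ dz; div F = -3*y

For a 2-form in R^3 of the form above, applying d gives a 3-form with coefficient ∂P/∂x + ∂Q/∂y + ∂R/∂z:
  ∂P/∂x = y
  ∂Q/∂y = -4*y
  ∂R/∂z = 0
Sum = -3*y, which is exactly div F.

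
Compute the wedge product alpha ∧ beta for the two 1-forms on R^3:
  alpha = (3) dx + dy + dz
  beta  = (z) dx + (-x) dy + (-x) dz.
alpha ∧ beta = (-3*x - z) dx ∧ dy + (-3*x - z) dx ∧ dz

Distribute the wedge, using dx_i ∧ dx_j = -dx_j ∧ dx_i and dx_i ∧ dx_i = 0. For each pair (i, j) with i < j, the coefficient of dx_i ∧ dx_j in alpha ∧ beta is (alpha_i * beta_j - alpha_j * beta_i). Collecting: alpha ∧ beta = (-3*x - z) dx ∧ dy + (-3*x - z) dx ∧ dz.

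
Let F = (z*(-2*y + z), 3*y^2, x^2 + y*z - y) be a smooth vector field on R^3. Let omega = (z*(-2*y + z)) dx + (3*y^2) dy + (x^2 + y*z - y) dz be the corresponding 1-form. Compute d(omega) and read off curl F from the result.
d(omega) = (z - 1) dy ∧ dz + (-2*x - 2*y + 2*z) dz ∧ dx + (2*z) dx ∧ dy; curl F = (z - 1, -2*x - 2*y + 2*z, 2*z)

d omega = sum_{i<j} (∂f_j/∂x_i - ∂f_i/∂x_j) dx_i ∧ dx_j. Under the identification (dy ∧ dz, dz ∧ dx, dx ∧ dy) ↔ (e_x, e_y, e_z), the coefficients are exactly the components of curl F. Compute:
  ∂R/∂y - ∂Q/∂z = (z - 1) - (0) = z - 1
  ∂P/∂z - ∂R/∂x = (-2*y + 2*z) - (2*x) = -2*x - 2*y + 2*z
  ∂Q/∂x - ∂P/∂y = (0) - (-2*z) = 2*z.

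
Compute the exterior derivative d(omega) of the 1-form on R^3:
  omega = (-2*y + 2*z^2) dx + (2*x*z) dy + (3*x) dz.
d(omega) = (2*z + 2) dx ∧ dy + (3 - 4*z) dx ∧ dz + (-2*x) dy ∧ dz

For a 1-form omega = sum_i f_i dx_i, the exterior derivative is
  d(omega) = sum_{i < j} (∂f_j/∂x_i - ∂f_i/∂x_j) dx_i ∧ dx_j.
  coefficient of dx ∧ dy: ∂f_2/∂x - ∂f_1/∂y = ∂(2*x*z)/∂x - ∂(-2*y + 2*z^2)/∂y = 2*z + 2
  coefficient of dx ∧ dz: ∂f_3/∂x - ∂f_1/∂z = ∂(3*x)/∂x - ∂(-2*y + 2*z^2)/∂z = 3 - 4*z
  coefficient of dy ∧ dz: ∂f_3/∂y - ∂f_2/∂z = ∂(3*x)/∂y - ∂(2*x*z)/∂z = -2*x
Assembling: d(omega) = (2*z + 2) dx ∧ dy + (3 - 4*z) dx ∧ dz + (-2*x) dy ∧ dz.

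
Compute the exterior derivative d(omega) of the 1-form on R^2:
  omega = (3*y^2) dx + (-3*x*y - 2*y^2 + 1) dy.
d(omega) = (-9*y) dx ∧ dy

For a 1-form omega = sum_i f_i dx_i, the exterior derivative is
  d(omega) = sum_{i < j} (∂f_j/∂x_i - ∂f_i/∂x_j) dx_i ∧ dx_j.
  coefficient of dx ∧ dy: ∂f_2/∂x - ∂f_1/∂y = ∂(-3*x*y - 2*y^2 + 1)/∂x - ∂(3*y^2)/∂y = -9*y
Assembling: d(omega) = (-9*y) dx ∧ dy.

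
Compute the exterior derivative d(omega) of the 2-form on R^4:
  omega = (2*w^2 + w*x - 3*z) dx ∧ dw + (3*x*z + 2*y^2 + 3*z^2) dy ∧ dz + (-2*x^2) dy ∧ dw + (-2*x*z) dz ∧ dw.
d(omega) = (3 - 2*z) dx ∧ dz ∧ dw + (3*z) dx ∧ dy ∧ dz + (-4*x) dx ∧ dy ∧ dw

For a 2-form omega = sum_{i<j} g_{ij} dx_i ∧ dx_j, the exterior derivative is
  d(omega) = sum_{i<j} d(g_{ij}) ∧ dx_i ∧ dx_j = sum_{i<j, k} (∂g_{ij}/∂x_k) dx_k ∧ dx_i ∧ dx_j.
Expand each term, using dx_k ∧ dx_i ∧ dx_j = sgn(permutation) dx_{(a)} ∧ dx_{(b)} ∧ dx_{(c)} with (a < b < c) sorted:
  d(2*w^2 + w*x - 3*z) includes (∂/∂z)(2*w^2 + w*x - 3*z) dz = (-3) dz, which multiplied by dx ∧ dw gives (3) dx ∧ dz ∧ dw
  d(3*x*z + 2*y^2 + 3*z^2) includes (∂/∂x)(3*x*z + 2*y^2 + 3*z^2) dx = (3*z) dx, which multiplied by dy ∧ dz gives (3*z) dx ∧ dy ∧ dz
  d(-2*x^2) includes (∂/∂x)(-2*x^2) dx = (-4*x) dx, which multiplied by dy ∧ dw gives (-4*x) dx ∧ dy ∧ dw
  d(-2*x*z) includes (∂/∂x)(-2*x*z) dx = (-2*z) dx, which multiplied by dz ∧ dw gives (-2*z) dx ∧ dz ∧ dw
Collecting like 3-forms: d(omega) = (3 - 2*z) dx ∧ dz ∧ dw + (3*z) dx ∧ dy ∧ dz + (-4*x) dx ∧ dy ∧ dw.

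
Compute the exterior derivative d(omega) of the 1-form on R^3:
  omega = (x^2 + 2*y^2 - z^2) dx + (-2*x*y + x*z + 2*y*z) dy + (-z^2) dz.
d(omega) = (-6*y + z) dx ∧ dy + (2*z) dx ∧ dz + (-x - 2*y) dy ∧ dz

For a 1-form omega = sum_i f_i dx_i, the exterior derivative is
  d(omega) = sum_{i < j} (∂f_j/∂x_i - ∂f_i/∂x_j) dx_i ∧ dx_j.
  coefficient of dx ∧ dy: ∂f_2/∂x - ∂f_1/∂y = ∂(-2*x*y + x*z + 2*y*z)/∂x - ∂(x^2 + 2*y^2 - z^2)/∂y = -6*y + z
  coefficient of dx ∧ dz: ∂f_3/∂x - ∂f_1/∂z = ∂(-z^2)/∂x - ∂(x^2 + 2*y^2 - z^2)/∂z = 2*z
  coefficient of dy ∧ dz: ∂f_3/∂y - ∂f_2/∂z = ∂(-z^2)/∂y - ∂(-2*x*y + x*z + 2*y*z)/∂z = -x - 2*y
Assembling: d(omega) = (-6*y + z) dx ∧ dy + (2*z) dx ∧ dz + (-x - 2*y) dy ∧ dz.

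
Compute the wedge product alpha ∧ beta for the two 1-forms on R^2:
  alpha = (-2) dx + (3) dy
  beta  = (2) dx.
alpha ∧ beta = (-6) dx ∧ dy

Distribute the wedge, using dx_i ∧ dx_j = -dx_j ∧ dx_i and dx_i ∧ dx_i = 0. For each pair (i, j) with i < j, the coefficient of dx_i ∧ dx_j in alpha ∧ beta is (alpha_i * beta_j - alpha_j * beta_i). Collecting: alpha ∧ beta = (-6) dx ∧ dy.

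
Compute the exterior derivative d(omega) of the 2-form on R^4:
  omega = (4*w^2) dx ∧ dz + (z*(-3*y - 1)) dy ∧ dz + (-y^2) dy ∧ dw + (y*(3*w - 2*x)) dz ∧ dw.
d(omega) = (8*w - 2*y) dx ∧ dz ∧ dw + (3*w - 2*x) dy ∧ dz ∧ dw

For a 2-form omega = sum_{i<j} g_{ij} dx_i ∧ dx_j, the exterior derivative is
  d(omega) = sum_{i<j} d(g_{ij}) ∧ dx_i ∧ dx_j = sum_{i<j, k} (∂g_{ij}/∂x_k) dx_k ∧ dx_i ∧ dx_j.
Expand each term, using dx_k ∧ dx_i ∧ dx_j = sgn(permutation) dx_{(a)} ∧ dx_{(b)} ∧ dx_{(c)} with (a < b < c) sorted:
  d(4*w^2) includes (∂/∂w)(4*w^2) dw = (8*w) dw, which multiplied by dx ∧ dz gives (8*w) dx ∧ dz ∧ dw
  d(y*(3*w - 2*x)) includes (∂/∂x)(y*(3*w - 2*x)) dx = (-2*y) dx, which multiplied by dz ∧ dw gives (-2*y) dx ∧ dz ∧ dw
  d(y*(3*w - 2*x)) includes (∂/∂y)(y*(3*w - 2*x)) dy = (3*w - 2*x) dy, which multiplied by dz ∧ dw gives (3*w - 2*x) dy ∧ dz ∧ dw
Collecting like 3-forms: d(omega) = (8*w - 2*y) dx ∧ dz ∧ dw + (3*w - 2*x) dy ∧ dz ∧ dw.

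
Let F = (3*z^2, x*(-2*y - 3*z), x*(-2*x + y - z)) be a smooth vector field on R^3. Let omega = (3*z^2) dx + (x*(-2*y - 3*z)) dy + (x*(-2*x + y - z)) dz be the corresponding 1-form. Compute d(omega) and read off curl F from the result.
d(omega) = (4*x) dy ∧ dz + (4*x - y + 7*z) dz ∧ dx + (-2*y - 3*z) dx ∧ dy; curl F = (4*x, 4*x - y + 7*z, -2*y - 3*z)

d omega = sum_{i<j} (∂f_j/∂x_i - ∂f_i/∂x_j) dx_i ∧ dx_j. Under the identification (dy ∧ dz, dz ∧ dx, dx ∧ dy) ↔ (e_x, e_y, e_z), the coefficients are exactly the components of curl F. Compute:
  ∂R/∂y - ∂Q/∂z = (x) - (-3*x) = 4*x
  ∂P/∂z - ∂R/∂x = (6*z) - (-4*x + y - z) = 4*x - y + 7*z
  ∂Q/∂x - ∂P/∂y = (-2*y - 3*z) - (0) = -2*y - 3*z.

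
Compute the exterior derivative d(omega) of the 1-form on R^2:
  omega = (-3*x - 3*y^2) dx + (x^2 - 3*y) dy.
d(omega) = (2*x + 6*y) dx ∧ dy

For a 1-form omega = sum_i f_i dx_i, the exterior derivative is
  d(omega) = sum_{i < j} (∂f_j/∂x_i - ∂f_i/∂x_j) dx_i ∧ dx_j.
  coefficient of dx ∧ dy: ∂f_2/∂x - ∂f_1/∂y = ∂(x^2 - 3*y)/∂x - ∂(-3*x - 3*y^2)/∂y = 2*x + 6*y
Assembling: d(omega) = (2*x + 6*y) dx ∧ dy.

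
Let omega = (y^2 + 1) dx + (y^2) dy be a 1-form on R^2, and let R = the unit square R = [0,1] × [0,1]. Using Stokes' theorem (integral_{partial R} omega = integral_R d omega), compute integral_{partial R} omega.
integral_(partial R) omega = -1

Stokes: integral_partial_R omega = integral_R d omega with d omega = (∂Q/∂x - ∂P/∂y) dx ∧ dy.
  ∂Q/∂x = 0
  ∂P/∂y = 2*y
  integrand = ∂Q/∂x - ∂P/∂y = -2*y.
Integrating over R: integral_0^1 integral_0^1 (-2*y) dx dy = -1.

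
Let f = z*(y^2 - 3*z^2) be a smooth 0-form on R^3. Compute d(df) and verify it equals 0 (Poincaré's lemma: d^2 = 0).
d(df) = 0

Step 1: df = sum_i (∂f/∂x_i) dx_i = (0) dx + (2*y*z) dy + (y^2 - 9*z^2) dz.
Step 2: Apply d again. Using the 1-form formula, the coefficient of dx ∧ dy in d(df) is ∂^2 f/∂x ∂y - ∂^2 f/∂y ∂x = (0) - (0) = 0 (equality of mixed partials for smooth f).
Similarly for dx ∧ dz and dy ∧ dz — all coefficients vanish. So d(df) = 0.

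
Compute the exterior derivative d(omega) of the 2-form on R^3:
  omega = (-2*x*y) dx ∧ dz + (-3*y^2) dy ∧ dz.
d(omega) = (2*x) dx ∧ dy ∧ dz

For a 2-form omega = sum_{i<j} g_{ij} dx_i ∧ dx_j, the exterior derivative is
  d(omega) = sum_{i<j} d(g_{ij}) ∧ dx_i ∧ dx_j = sum_{i<j, k} (∂g_{ij}/∂x_k) dx_k ∧ dx_i ∧ dx_j.
Expand each term, using dx_k ∧ dx_i ∧ dx_j = sgn(permutation) dx_{(a)} ∧ dx_{(b)} ∧ dx_{(c)} with (a < b < c) sorted:
  d(-2*x*y) includes (∂/∂y)(-2*x*y) dy = (-2*x) dy, which multiplied by dx ∧ dz gives (2*x) dx ∧ dy ∧ dz
Collecting like 3-forms: d(omega) = (2*x) dx ∧ dy ∧ dz.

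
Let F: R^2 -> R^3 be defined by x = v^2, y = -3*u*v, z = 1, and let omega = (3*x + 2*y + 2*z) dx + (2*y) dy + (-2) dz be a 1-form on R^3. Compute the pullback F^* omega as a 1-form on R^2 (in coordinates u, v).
F^* omega = (18*u*v^2) du + (2*v*(9*u^2 - 6*u*v + 3*v^2 + 2)) dv

Using F^*(f dg) = (f ∘ F) d(g ∘ F), substitute each coordinate x_i by F_i(u, v) in f_i, and replace dx_i by d F_i = (∂F_i/∂u) du + (∂F_i/∂v) dv.
  For the x component: f_1(F) = -6*u*v + 3*v^2 + 2; d F_1 = (0) du + (2*v) dv
  For the y component: f_2(F) = -6*u*v; d F_2 = (-3*v) du + (-3*u) dv
  For the z component: f_3(F) = -2; d F_3 = (0) du + (0) dv
Combining and collecting du, dv coefficients:
  coeff of du: 18*u*v^2
  coeff of dv: 2*v*(9*u^2 - 6*u*v + 3*v^2 + 2)
F^* omega = (18*u*v^2) du + (2*v*(9*u^2 - 6*u*v + 3*v^2 + 2)) dv.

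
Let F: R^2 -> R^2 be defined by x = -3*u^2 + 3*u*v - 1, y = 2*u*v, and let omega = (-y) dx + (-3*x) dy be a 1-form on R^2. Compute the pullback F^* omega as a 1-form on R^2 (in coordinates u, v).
F^* omega = (6*v*(5*u^2 - 4*u*v + 1)) du + (6*u*(3*u^2 - 4*u*v + 1)) dv

Using F^*(f dg) = (f ∘ F) d(g ∘ F), substitute each coordinate x_i by F_i(u, v) in f_i, and replace dx_i by d F_i = (∂F_i/∂u) du + (∂F_i/∂v) dv.
  For the x component: f_1(F) = -2*u*v; d F_1 = (-6*u + 3*v) du + (3*u) dv
  For the y component: f_2(F) = 9*u^2 - 9*u*v + 3; d F_2 = (2*v) du + (2*u) dv
Combining and collecting du, dv coefficients:
  coeff of du: 6*v*(5*u^2 - 4*u*v + 1)
  coeff of dv: 6*u*(3*u^2 - 4*u*v + 1)
F^* omega = (6*v*(5*u^2 - 4*u*v + 1)) du + (6*u*(3*u^2 - 4*u*v + 1)) dv.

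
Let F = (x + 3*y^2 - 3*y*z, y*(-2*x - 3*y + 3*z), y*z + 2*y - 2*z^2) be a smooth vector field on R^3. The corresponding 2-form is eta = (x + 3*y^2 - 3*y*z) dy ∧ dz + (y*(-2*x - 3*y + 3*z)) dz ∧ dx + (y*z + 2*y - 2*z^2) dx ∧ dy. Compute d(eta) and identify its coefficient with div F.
d(eta) = (-2*x - 5*y - z + 1) dx ∧ dy ∧ dz; div F = -2*x - 5*y - z + 1

For a 2-form in R^3 of the form above, applying d gives a 3-form with coefficient ∂P/∂x + ∂Q/∂y + ∂R/∂z:
  ∂P/∂x = 1
  ∂Q/∂y = -2*x - 6*y + 3*z
  ∂R/∂z = y - 4*z
Sum = -2*x - 5*y - z + 1, which is exactly div F.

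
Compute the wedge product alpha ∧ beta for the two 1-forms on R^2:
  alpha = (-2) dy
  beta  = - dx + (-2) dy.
alpha ∧ beta = (-2) dx ∧ dy

Distribute the wedge, using dx_i ∧ dx_j = -dx_j ∧ dx_i and dx_i ∧ dx_i = 0. For each pair (i, j) with i < j, the coefficient of dx_i ∧ dx_j in alpha ∧ beta is (alpha_i * beta_j - alpha_j * beta_i). Collecting: alpha ∧ beta = (-2) dx ∧ dy.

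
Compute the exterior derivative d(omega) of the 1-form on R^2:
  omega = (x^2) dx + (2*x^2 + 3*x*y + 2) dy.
d(omega) = (4*x + 3*y) dx ∧ dy

For a 1-form omega = sum_i f_i dx_i, the exterior derivative is
  d(omega) = sum_{i < j} (∂f_j/∂x_i - ∂f_i/∂x_j) dx_i ∧ dx_j.
  coefficient of dx ∧ dy: ∂f_2/∂x - ∂f_1/∂y = ∂(2*x^2 + 3*x*y + 2)/∂x - ∂(x^2)/∂y = 4*x + 3*y
Assembling: d(omega) = (4*x + 3*y) dx ∧ dy.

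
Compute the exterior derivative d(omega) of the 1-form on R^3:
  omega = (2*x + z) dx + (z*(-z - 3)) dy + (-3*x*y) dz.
d(omega) = (-3*y - 1) dx ∧ dz + (-3*x + 2*z + 3) dy ∧ dz

For a 1-form omega = sum_i f_i dx_i, the exterior derivative is
  d(omega) = sum_{i < j} (∂f_j/∂x_i - ∂f_i/∂x_j) dx_i ∧ dx_j.
  coefficient of dx ∧ dz: ∂f_3/∂x - ∂f_1/∂z = ∂(-3*x*y)/∂x - ∂(2*x + z)/∂z = -3*y - 1
  coefficient of dy ∧ dz: ∂f_3/∂y - ∂f_2/∂z = ∂(-3*x*y)/∂y - ∂(z*(-z - 3))/∂z = -3*x + 2*z + 3
Assembling: d(omega) = (-3*y - 1) dx ∧ dz + (-3*x + 2*z + 3) dy ∧ dz.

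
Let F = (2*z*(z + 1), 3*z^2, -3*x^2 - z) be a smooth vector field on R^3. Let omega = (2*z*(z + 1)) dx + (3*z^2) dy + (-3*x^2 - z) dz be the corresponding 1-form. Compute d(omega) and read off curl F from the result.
d(omega) = (-6*z) dy ∧ dz + (6*x + 4*z + 2) dz ∧ dx + (0) dx ∧ dy; curl F = (-6*z, 6*x + 4*z + 2, 0)

d omega = sum_{i<j} (∂f_j/∂x_i - ∂f_i/∂x_j) dx_i ∧ dx_j. Under the identification (dy ∧ dz, dz ∧ dx, dx ∧ dy) ↔ (e_x, e_y, e_z), the coefficients are exactly the components of curl F. Compute:
  ∂R/∂y - ∂Q/∂z = (0) - (6*z) = -6*z
  ∂P/∂z - ∂R/∂x = (4*z + 2) - (-6*x) = 6*x + 4*z + 2
  ∂Q/∂x - ∂P/∂y = (0) - (0) = 0.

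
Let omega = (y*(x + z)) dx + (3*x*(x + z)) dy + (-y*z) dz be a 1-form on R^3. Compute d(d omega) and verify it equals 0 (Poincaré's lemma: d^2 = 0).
d(d omega) = 0

Step 1: d omega = sum_{i<j} (∂f_j/∂x_i - ∂f_i/∂x_j) dx_i ∧ dx_j:
  coeff of dx ∧ dy: 5*x + 2*z
  coeff of dx ∧ dz: -y
  coeff of dy ∧ dz: -3*x - z
Step 2: Apply d again to each 2-form coefficient. The only possible 3-form in R^3 is dx ∧ dy ∧ dz, with coefficient
  ∂(coeff of dy∧dz)/∂x - ∂(coeff of dx∧dz)/∂y + ∂(coeff of dx∧dy)/∂z
  = ∂/∂x (-3*x - z) - ∂/∂y (-y) + ∂/∂z (5*x + 2*z).
Each of these terms simplifies to sums of mixed partials that cancel in pairs. The result is 0 (by equality of mixed partials for smooth functions — Schwarz / Clairaut).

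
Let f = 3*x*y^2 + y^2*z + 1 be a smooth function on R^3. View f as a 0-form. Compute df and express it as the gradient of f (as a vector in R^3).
df = (3*y^2) dx + (2*y*(3*x + z)) dy + (y^2) dz; grad f = (3*y^2, 2*y*(3*x + z), y^2)

For a 0-form f, d f = (∂f/∂x) dx + (∂f/∂y) dy + (∂f/∂z) dz. The components of the vector representation are exactly the entries of grad f in Cartesian coordinates:
  ∂f/∂x = 3*y^2
  ∂f/∂y = 2*y*(3*x + z)
  ∂f/∂z = y^2.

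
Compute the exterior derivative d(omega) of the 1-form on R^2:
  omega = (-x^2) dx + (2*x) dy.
d(omega) = (2) dx ∧ dy

For a 1-form omega = sum_i f_i dx_i, the exterior derivative is
  d(omega) = sum_{i < j} (∂f_j/∂x_i - ∂f_i/∂x_j) dx_i ∧ dx_j.
  coefficient of dx ∧ dy: ∂f_2/∂x - ∂f_1/∂y = ∂(2*x)/∂x - ∂(-x^2)/∂y = 2
Assembling: d(omega) = (2) dx ∧ dy.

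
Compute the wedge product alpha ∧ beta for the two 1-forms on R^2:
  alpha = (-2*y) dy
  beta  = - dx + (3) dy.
alpha ∧ beta = (-2*y) dx ∧ dy

Distribute the wedge, using dx_i ∧ dx_j = -dx_j ∧ dx_i and dx_i ∧ dx_i = 0. For each pair (i, j) with i < j, the coefficient of dx_i ∧ dx_j in alpha ∧ beta is (alpha_i * beta_j - alpha_j * beta_i). Collecting: alpha ∧ beta = (-2*y) dx ∧ dy.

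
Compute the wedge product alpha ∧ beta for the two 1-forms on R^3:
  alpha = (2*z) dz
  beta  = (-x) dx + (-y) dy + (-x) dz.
alpha ∧ beta = (2*x*z) dx ∧ dz + (2*y*z) dy ∧ dz

Distribute the wedge, using dx_i ∧ dx_j = -dx_j ∧ dx_i and dx_i ∧ dx_i = 0. For each pair (i, j) with i < j, the coefficient of dx_i ∧ dx_j in alpha ∧ beta is (alpha_i * beta_j - alpha_j * beta_i). Collecting: alpha ∧ beta = (2*x*z) dx ∧ dz + (2*y*z) dy ∧ dz.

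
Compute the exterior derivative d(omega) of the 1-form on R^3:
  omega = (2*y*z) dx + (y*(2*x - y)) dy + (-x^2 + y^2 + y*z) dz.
d(omega) = (2*y - 2*z) dx ∧ dy + (-2*x - 2*y) dx ∧ dz + (2*y + z) dy ∧ dz

For a 1-form omega = sum_i f_i dx_i, the exterior derivative is
  d(omega) = sum_{i < j} (∂f_j/∂x_i - ∂f_i/∂x_j) dx_i ∧ dx_j.
  coefficient of dx ∧ dy: ∂f_2/∂x - ∂f_1/∂y = ∂(y*(2*x - y))/∂x - ∂(2*y*z)/∂y = 2*y - 2*z
  coefficient of dx ∧ dz: ∂f_3/∂x - ∂f_1/∂z = ∂(-x^2 + y^2 + y*z)/∂x - ∂(2*y*z)/∂z = -2*x - 2*y
  coefficient of dy ∧ dz: ∂f_3/∂y - ∂f_2/∂z = ∂(-x^2 + y^2 + y*z)/∂y - ∂(y*(2*x - y))/∂z = 2*y + z
Assembling: d(omega) = (2*y - 2*z) dx ∧ dy + (-2*x - 2*y) dx ∧ dz + (2*y + z) dy ∧ dz.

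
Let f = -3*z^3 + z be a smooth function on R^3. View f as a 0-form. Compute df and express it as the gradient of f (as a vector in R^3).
df = (0) dx + (0) dy + (1 - 9*z^2) dz; grad f = (0, 0, 1 - 9*z^2)

For a 0-form f, d f = (∂f/∂x) dx + (∂f/∂y) dy + (∂f/∂z) dz. The components of the vector representation are exactly the entries of grad f in Cartesian coordinates:
  ∂f/∂x = 0
  ∂f/∂y = 0
  ∂f/∂z = 1 - 9*z^2.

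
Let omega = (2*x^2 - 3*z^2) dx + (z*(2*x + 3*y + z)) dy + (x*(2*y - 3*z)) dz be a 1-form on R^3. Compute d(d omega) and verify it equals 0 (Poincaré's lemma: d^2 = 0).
d(d omega) = 0

Step 1: d omega = sum_{i<j} (∂f_j/∂x_i - ∂f_i/∂x_j) dx_i ∧ dx_j:
  coeff of dx ∧ dy: 2*z
  coeff of dx ∧ dz: 2*y + 3*z
  coeff of dy ∧ dz: -3*y - 2*z
Step 2: Apply d again to each 2-form coefficient. The only possible 3-form in R^3 is dx ∧ dy ∧ dz, with coefficient
  ∂(coeff of dy∧dz)/∂x - ∂(coeff of dx∧dz)/∂y + ∂(coeff of dx∧dy)/∂z
  = ∂/∂x (-3*y - 2*z) - ∂/∂y (2*y + 3*z) + ∂/∂z (2*z).
Each of these terms simplifies to sums of mixed partials that cancel in pairs. The result is 0 (by equality of mixed partials for smooth functions — Schwarz / Clairaut).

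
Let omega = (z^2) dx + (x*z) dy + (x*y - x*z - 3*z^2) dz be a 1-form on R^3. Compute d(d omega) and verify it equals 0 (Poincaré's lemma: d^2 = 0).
d(d omega) = 0

Step 1: d omega = sum_{i<j} (∂f_j/∂x_i - ∂f_i/∂x_j) dx_i ∧ dx_j:
  coeff of dx ∧ dy: z
  coeff of dx ∧ dz: y - 3*z
  coeff of dy ∧ dz: 0
Step 2: Apply d again to each 2-form coefficient. The only possible 3-form in R^3 is dx ∧ dy ∧ dz, with coefficient
  ∂(coeff of dy∧dz)/∂x - ∂(coeff of dx∧dz)/∂y + ∂(coeff of dx∧dy)/∂z
  = ∂/∂x (0) - ∂/∂y (y - 3*z) + ∂/∂z (z).
Each of these terms simplifies to sums of mixed partials that cancel in pairs. The result is 0 (by equality of mixed partials for smooth functions — Schwarz / Clairaut).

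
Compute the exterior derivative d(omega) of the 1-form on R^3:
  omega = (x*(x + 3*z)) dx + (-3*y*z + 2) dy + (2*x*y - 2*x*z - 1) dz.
d(omega) = (-3*x + 2*y - 2*z) dx ∧ dz + (2*x + 3*y) dy ∧ dz

For a 1-form omega = sum_i f_i dx_i, the exterior derivative is
  d(omega) = sum_{i < j} (∂f_j/∂x_i - ∂f_i/∂x_j) dx_i ∧ dx_j.
  coefficient of dx ∧ dz: ∂f_3/∂x - ∂f_1/∂z = ∂(2*x*y - 2*x*z - 1)/∂x - ∂(x*(x + 3*z))/∂z = -3*x + 2*y - 2*z
  coefficient of dy ∧ dz: ∂f_3/∂y - ∂f_2/∂z = ∂(2*x*y - 2*x*z - 1)/∂y - ∂(-3*y*z + 2)/∂z = 2*x + 3*y
Assembling: d(omega) = (-3*x + 2*y - 2*z) dx ∧ dz + (2*x + 3*y) dy ∧ dz.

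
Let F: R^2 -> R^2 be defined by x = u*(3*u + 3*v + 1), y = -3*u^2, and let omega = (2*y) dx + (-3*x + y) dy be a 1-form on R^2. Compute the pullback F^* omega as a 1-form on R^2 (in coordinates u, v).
F^* omega = (u^2*(36*u + 36*v + 12)) du + (-18*u^3) dv

Using F^*(f dg) = (f ∘ F) d(g ∘ F), substitute each coordinate x_i by F_i(u, v) in f_i, and replace dx_i by d F_i = (∂F_i/∂u) du + (∂F_i/∂v) dv.
  For the x component: f_1(F) = -6*u^2; d F_1 = (6*u + 3*v + 1) du + (3*u) dv
  For the y component: f_2(F) = 3*u*(-4*u - 3*v - 1); d F_2 = (-6*u) du + (0) dv
Combining and collecting du, dv coefficients:
  coeff of du: u^2*(36*u + 36*v + 12)
  coeff of dv: -18*u^3
F^* omega = (u^2*(36*u + 36*v + 12)) du + (-18*u^3) dv.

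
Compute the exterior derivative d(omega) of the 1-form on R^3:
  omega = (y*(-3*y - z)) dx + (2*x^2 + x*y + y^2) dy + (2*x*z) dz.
d(omega) = (4*x + 7*y + z) dx ∧ dy + (y + 2*z) dx ∧ dz

For a 1-form omega = sum_i f_i dx_i, the exterior derivative is
  d(omega) = sum_{i < j} (∂f_j/∂x_i - ∂f_i/∂x_j) dx_i ∧ dx_j.
  coefficient of dx ∧ dy: ∂f_2/∂x - ∂f_1/∂y = ∂(2*x^2 + x*y + y^2)/∂x - ∂(y*(-3*y - z))/∂y = 4*x + 7*y + z
  coefficient of dx ∧ dz: ∂f_3/∂x - ∂f_1/∂z = ∂(2*x*z)/∂x - ∂(y*(-3*y - z))/∂z = y + 2*z
Assembling: d(omega) = (4*x + 7*y + z) dx ∧ dy + (y + 2*z) dx ∧ dz.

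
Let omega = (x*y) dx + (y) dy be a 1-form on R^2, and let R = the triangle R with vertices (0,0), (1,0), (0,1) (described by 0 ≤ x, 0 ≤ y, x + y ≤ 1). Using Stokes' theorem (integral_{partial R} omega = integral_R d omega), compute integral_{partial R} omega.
integral_(partial R) omega = -1/6

Stokes: integral_partial_R omega = integral_R d omega with d omega = (∂Q/∂x - ∂P/∂y) dx ∧ dy.
  ∂Q/∂x = 0
  ∂P/∂y = x
  integrand = ∂Q/∂x - ∂P/∂y = -x.
Integrating over R: integral_0^1 integral_0^{1-x} (-x) dy dx = -1/6.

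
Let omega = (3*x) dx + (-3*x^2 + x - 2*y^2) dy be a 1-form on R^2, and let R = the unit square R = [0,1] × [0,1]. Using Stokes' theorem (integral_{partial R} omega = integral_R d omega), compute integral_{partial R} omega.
integral_(partial R) omega = -2

Stokes: integral_partial_R omega = integral_R d omega with d omega = (∂Q/∂x - ∂P/∂y) dx ∧ dy.
  ∂Q/∂x = 1 - 6*x
  ∂P/∂y = 0
  integrand = ∂Q/∂x - ∂P/∂y = 1 - 6*x.
Integrating over R: integral_0^1 integral_0^1 (1 - 6*x) dx dy = -2.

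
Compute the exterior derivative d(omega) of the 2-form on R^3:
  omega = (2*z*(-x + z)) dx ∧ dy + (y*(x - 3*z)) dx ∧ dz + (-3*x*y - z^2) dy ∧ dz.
d(omega) = (-3*x - 3*y + 7*z) dx ∧ dy ∧ dz

For a 2-form omega = sum_{i<j} g_{ij} dx_i ∧ dx_j, the exterior derivative is
  d(omega) = sum_{i<j} d(g_{ij}) ∧ dx_i ∧ dx_j = sum_{i<j, k} (∂g_{ij}/∂x_k) dx_k ∧ dx_i ∧ dx_j.
Expand each term, using dx_k ∧ dx_i ∧ dx_j = sgn(permutation) dx_{(a)} ∧ dx_{(b)} ∧ dx_{(c)} with (a < b < c) sorted:
  d(2*z*(-x + z)) includes (∂/∂z)(2*z*(-x + z)) dz = (-2*x + 4*z) dz, which multiplied by dx ∧ dy gives (-2*x + 4*z) dx ∧ dy ∧ dz
  d(y*(x - 3*z)) includes (∂/∂y)(y*(x - 3*z)) dy = (x - 3*z) dy, which multiplied by dx ∧ dz gives (-x + 3*z) dx ∧ dy ∧ dz
  d(-3*x*y - z^2) includes (∂/∂x)(-3*x*y - z^2) dx = (-3*y) dx, which multiplied by dy ∧ dz gives (-3*y) dx ∧ dy ∧ dz
Collecting like 3-forms: d(omega) = (-3*x - 3*y + 7*z) dx ∧ dy ∧ dz.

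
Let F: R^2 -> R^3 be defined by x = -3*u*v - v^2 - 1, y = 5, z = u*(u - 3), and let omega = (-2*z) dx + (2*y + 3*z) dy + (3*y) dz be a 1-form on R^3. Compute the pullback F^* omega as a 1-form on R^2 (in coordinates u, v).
F^* omega = (6*u^2*v - 18*u*v + 30*u - 45) du + (2*u*(3*u^2 + 2*u*v - 9*u - 6*v)) dv

Using F^*(f dg) = (f ∘ F) d(g ∘ F), substitute each coordinate x_i by F_i(u, v) in f_i, and replace dx_i by d F_i = (∂F_i/∂u) du + (∂F_i/∂v) dv.
  For the x component: f_1(F) = 2*u*(3 - u); d F_1 = (-3*v) du + (-3*u - 2*v) dv
  For the y component: f_2(F) = 3*u^2 - 9*u + 10; d F_2 = (0) du + (0) dv
  For the z component: f_3(F) = 15; d F_3 = (2*u - 3) du + (0) dv
Combining and collecting du, dv coefficients:
  coeff of du: 6*u^2*v - 18*u*v + 30*u - 45
  coeff of dv: 2*u*(3*u^2 + 2*u*v - 9*u - 6*v)
F^* omega = (6*u^2*v - 18*u*v + 30*u - 45) du + (2*u*(3*u^2 + 2*u*v - 9*u - 6*v)) dv.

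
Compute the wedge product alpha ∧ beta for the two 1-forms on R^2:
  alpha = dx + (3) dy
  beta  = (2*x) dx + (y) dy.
alpha ∧ beta = (-6*x + y) dx ∧ dy

Distribute the wedge, using dx_i ∧ dx_j = -dx_j ∧ dx_i and dx_i ∧ dx_i = 0. For each pair (i, j) with i < j, the coefficient of dx_i ∧ dx_j in alpha ∧ beta is (alpha_i * beta_j - alpha_j * beta_i). Collecting: alpha ∧ beta = (-6*x + y) dx ∧ dy.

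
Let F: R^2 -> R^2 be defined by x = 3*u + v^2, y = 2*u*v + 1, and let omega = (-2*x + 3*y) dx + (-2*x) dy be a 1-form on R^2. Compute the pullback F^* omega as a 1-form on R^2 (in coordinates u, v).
F^* omega = (6*u*v - 18*u - 4*v^3 - 6*v^2 + 9) du + (-12*u^2 + 8*u*v^2 - 12*u*v - 4*v^3 + 6*v) dv

Using F^*(f dg) = (f ∘ F) d(g ∘ F), substitute each coordinate x_i by F_i(u, v) in f_i, and replace dx_i by d F_i = (∂F_i/∂u) du + (∂F_i/∂v) dv.
  For the x component: f_1(F) = 6*u*v - 6*u - 2*v^2 + 3; d F_1 = (3) du + (2*v) dv
  For the y component: f_2(F) = -6*u - 2*v^2; d F_2 = (2*v) du + (2*u) dv
Combining and collecting du, dv coefficients:
  coeff of du: 6*u*v - 18*u - 4*v^3 - 6*v^2 + 9
  coeff of dv: -12*u^2 + 8*u*v^2 - 12*u*v - 4*v^3 + 6*v
F^* omega = (6*u*v - 18*u - 4*v^3 - 6*v^2 + 9) du + (-12*u^2 + 8*u*v^2 - 12*u*v - 4*v^3 + 6*v) dv.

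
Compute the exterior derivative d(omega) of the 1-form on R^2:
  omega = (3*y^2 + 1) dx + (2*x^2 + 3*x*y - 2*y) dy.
d(omega) = (4*x - 3*y) dx ∧ dy

For a 1-form omega = sum_i f_i dx_i, the exterior derivative is
  d(omega) = sum_{i < j} (∂f_j/∂x_i - ∂f_i/∂x_j) dx_i ∧ dx_j.
  coefficient of dx ∧ dy: ∂f_2/∂x - ∂f_1/∂y = ∂(2*x^2 + 3*x*y - 2*y)/∂x - ∂(3*y^2 + 1)/∂y = 4*x - 3*y
Assembling: d(omega) = (4*x - 3*y) dx ∧ dy.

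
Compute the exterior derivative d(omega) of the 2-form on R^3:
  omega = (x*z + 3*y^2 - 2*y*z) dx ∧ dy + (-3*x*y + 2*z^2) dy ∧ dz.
d(omega) = (x - 5*y) dx ∧ dy ∧ dz

For a 2-form omega = sum_{i<j} g_{ij} dx_i ∧ dx_j, the exterior derivative is
  d(omega) = sum_{i<j} d(g_{ij}) ∧ dx_i ∧ dx_j = sum_{i<j, k} (∂g_{ij}/∂x_k) dx_k ∧ dx_i ∧ dx_j.
Expand each term, using dx_k ∧ dx_i ∧ dx_j = sgn(permutation) dx_{(a)} ∧ dx_{(b)} ∧ dx_{(c)} with (a < b < c) sorted:
  d(x*z + 3*y^2 - 2*y*z) includes (∂/∂z)(x*z + 3*y^2 - 2*y*z) dz = (x - 2*y) dz, which multiplied by dx ∧ dy gives (x - 2*y) dx ∧ dy ∧ dz
  d(-3*x*y + 2*z^2) includes (∂/∂x)(-3*x*y + 2*z^2) dx = (-3*y) dx, which multiplied by dy ∧ dz gives (-3*y) dx ∧ dy ∧ dz
Collecting like 3-forms: d(omega) = (x - 5*y) dx ∧ dy ∧ dz.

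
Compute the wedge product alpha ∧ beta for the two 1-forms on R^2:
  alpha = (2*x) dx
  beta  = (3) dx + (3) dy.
alpha ∧ beta = (6*x) dx ∧ dy

Distribute the wedge, using dx_i ∧ dx_j = -dx_j ∧ dx_i and dx_i ∧ dx_i = 0. For each pair (i, j) with i < j, the coefficient of dx_i ∧ dx_j in alpha ∧ beta is (alpha_i * beta_j - alpha_j * beta_i). Collecting: alpha ∧ beta = (6*x) dx ∧ dy.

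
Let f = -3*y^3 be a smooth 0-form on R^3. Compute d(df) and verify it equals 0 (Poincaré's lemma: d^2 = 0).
d(df) = 0

Step 1: df = sum_i (∂f/∂x_i) dx_i = (0) dx + (-9*y^2) dy + (0) dz.
Step 2: Apply d again. Using the 1-form formula, the coefficient of dx ∧ dy in d(df) is ∂^2 f/∂x ∂y - ∂^2 f/∂y ∂x = (0) - (0) = 0 (equality of mixed partials for smooth f).
Similarly for dx ∧ dz and dy ∧ dz — all coefficients vanish. So d(df) = 0.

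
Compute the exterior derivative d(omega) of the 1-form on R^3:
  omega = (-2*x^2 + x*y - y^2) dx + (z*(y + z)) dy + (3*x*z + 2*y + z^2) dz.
d(omega) = (-x + 2*y) dx ∧ dy + (3*z) dx ∧ dz + (-y - 2*z + 2) dy ∧ dz

For a 1-form omega = sum_i f_i dx_i, the exterior derivative is
  d(omega) = sum_{i < j} (∂f_j/∂x_i - ∂f_i/∂x_j) dx_i ∧ dx_j.
  coefficient of dx ∧ dy: ∂f_2/∂x - ∂f_1/∂y = ∂(z*(y + z))/∂x - ∂(-2*x^2 + x*y - y^2)/∂y = -x + 2*y
  coefficient of dx ∧ dz: ∂f_3/∂x - ∂f_1/∂z = ∂(3*x*z + 2*y + z^2)/∂x - ∂(-2*x^2 + x*y - y^2)/∂z = 3*z
  coefficient of dy ∧ dz: ∂f_3/∂y - ∂f_2/∂z = ∂(3*x*z + 2*y + z^2)/∂y - ∂(z*(y + z))/∂z = -y - 2*z + 2
Assembling: d(omega) = (-x + 2*y) dx ∧ dy + (3*z) dx ∧ dz + (-y - 2*z + 2) dy ∧ dz.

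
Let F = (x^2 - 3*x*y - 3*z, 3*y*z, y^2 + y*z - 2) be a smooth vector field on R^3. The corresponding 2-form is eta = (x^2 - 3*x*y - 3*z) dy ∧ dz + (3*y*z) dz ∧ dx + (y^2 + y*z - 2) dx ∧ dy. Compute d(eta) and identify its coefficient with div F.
d(eta) = (2*x - 2*y + 3*z) dx ∧ dy ∧ dz; div F = 2*x - 2*y + 3*z

For a 2-form in R^3 of the form above, applying d gives a 3-form with coefficient ∂P/∂x + ∂Q/∂y + ∂R/∂z:
  ∂P/∂x = 2*x - 3*y
  ∂Q/∂y = 3*z
  ∂R/∂z = y
Sum = 2*x - 2*y + 3*z, which is exactly div F.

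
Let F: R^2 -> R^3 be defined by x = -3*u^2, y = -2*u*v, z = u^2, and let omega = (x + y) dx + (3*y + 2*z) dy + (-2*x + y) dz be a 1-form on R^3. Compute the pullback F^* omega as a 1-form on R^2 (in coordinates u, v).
F^* omega = (2*u*(15*u^2 + 2*u*v + 6*v^2)) du + (4*u^2*(-u + 3*v)) dv

Using F^*(f dg) = (f ∘ F) d(g ∘ F), substitute each coordinate x_i by F_i(u, v) in f_i, and replace dx_i by d F_i = (∂F_i/∂u) du + (∂F_i/∂v) dv.
  For the x component: f_1(F) = u*(-3*u - 2*v); d F_1 = (-6*u) du + (0) dv
  For the y component: f_2(F) = 2*u*(u - 3*v); d F_2 = (-2*v) du + (-2*u) dv
  For the z component: f_3(F) = 2*u*(3*u - v); d F_3 = (2*u) du + (0) dv
Combining and collecting du, dv coefficients:
  coeff of du: 2*u*(15*u^2 + 2*u*v + 6*v^2)
  coeff of dv: 4*u^2*(-u + 3*v)
F^* omega = (2*u*(15*u^2 + 2*u*v + 6*v^2)) du + (4*u^2*(-u + 3*v)) dv.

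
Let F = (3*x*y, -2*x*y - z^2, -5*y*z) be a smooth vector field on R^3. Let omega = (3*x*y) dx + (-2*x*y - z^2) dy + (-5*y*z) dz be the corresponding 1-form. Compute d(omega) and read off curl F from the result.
d(omega) = (-3*z) dy ∧ dz + (0) dz ∧ dx + (-3*x - 2*y) dx ∧ dy; curl F = (-3*z, 0, -3*x - 2*y)

d omega = sum_{i<j} (∂f_j/∂x_i - ∂f_i/∂x_j) dx_i ∧ dx_j. Under the identification (dy ∧ dz, dz ∧ dx, dx ∧ dy) ↔ (e_x, e_y, e_z), the coefficients are exactly the components of curl F. Compute:
  ∂R/∂y - ∂Q/∂z = (-5*z) - (-2*z) = -3*z
  ∂P/∂z - ∂R/∂x = (0) - (0) = 0
  ∂Q/∂x - ∂P/∂y = (-2*y) - (3*x) = -3*x - 2*y.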